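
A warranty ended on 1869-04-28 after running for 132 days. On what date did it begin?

Subtracting 132 days from April 28, 1869.
Going back 28 days from April 28, 1869 reaches the end of the previous month; 132 − 28 = 104 left.
March 1869 has 31 days: 104 − 31 = 73 left.
February 1869 has 28 days (1869 is not a leap year): 73 − 28 = 45 left.
January 1869 has 31 days: 45 − 31 = 14 left.
December 1868 has 31 days; 31 − 14 = 17 → December 17, 1868.

December 17, 1868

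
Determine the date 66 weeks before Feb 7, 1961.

November 3, 1959

Counting back 66 weeks = 462 days from February 7, 1961.
Going back 7 days from February 7, 1961 reaches the end of the previous month; 462 − 7 = 455 left.
January 1961 has 31 days: 455 − 31 = 424 left.
December 1960 has 31 days: 424 − 31 = 393 left.
November 1960 has 30 days: 393 − 30 = 363 left.
October 1960 has 31 days: 363 − 31 = 332 left.
September 1960 has 30 days: 332 − 30 = 302 left.
August 1960 has 31 days: 302 − 31 = 271 left.
July 1960 has 31 days: 271 − 31 = 240 left.
June 1960 has 30 days: 240 − 30 = 210 left.
May 1960 has 31 days: 210 − 31 = 179 left.
April 1960 has 30 days: 179 − 30 = 149 left.
March 1960 has 31 days: 149 − 31 = 118 left.
February 1960 has 29 days (1960 is a leap year): 118 − 29 = 89 left.
January 1960 has 31 days: 89 − 31 = 58 left.
December 1959 has 31 days: 58 − 31 = 27 left.
November 1959 has 30 days; 30 − 27 = 3 → November 3, 1959.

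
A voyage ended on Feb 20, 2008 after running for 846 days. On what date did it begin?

October 27, 2005

Counting back 846 days from February 20, 2008.
Going back 20 days from February 20, 2008 reaches the end of the previous month; 846 − 20 = 826 left.
January 2008 has 31 days: 826 − 31 = 795 left.
December 2007 has 31 days: 795 − 31 = 764 left.
November 2007 has 30 days: 764 − 30 = 734 left.
October 2007 has 31 days: 734 − 31 = 703 left.
September 2007 has 30 days: 703 − 30 = 673 left.
August 2007 has 31 days: 673 − 31 = 642 left.
July 2007 has 31 days: 642 − 31 = 611 left.
June 2007 has 30 days: 611 − 30 = 581 left.
May 2007 has 31 days: 581 − 31 = 550 left.
April 2007 has 30 days: 550 − 30 = 520 left.
March 2007 has 31 days: 520 − 31 = 489 left.
February 2007 has 28 days (2007 is not a leap year): 489 − 28 = 461 left.
January 2007 has 31 days: 461 − 31 = 430 left.
December 2006 has 31 days: 430 − 31 = 399 left.
November 2006 has 30 days: 399 − 30 = 369 left.
October 2006 has 31 days: 369 − 31 = 338 left.
September 2006 has 30 days: 338 − 30 = 308 left.
August 2006 has 31 days: 308 − 31 = 277 left.
July 2006 has 31 days: 277 − 31 = 246 left.
June 2006 has 30 days: 246 − 30 = 216 left.
May 2006 has 31 days: 216 − 31 = 185 left.
April 2006 has 30 days: 185 − 30 = 155 left.
March 2006 has 31 days: 155 − 31 = 124 left.
February 2006 has 28 days (2006 is not a leap year): 124 − 28 = 96 left.
January 2006 has 31 days: 96 − 31 = 65 left.
December 2005 has 31 days: 65 − 31 = 34 left.
November 2005 has 30 days: 34 − 30 = 4 left.
October 2005 has 31 days; 31 − 4 = 27 → October 27, 2005.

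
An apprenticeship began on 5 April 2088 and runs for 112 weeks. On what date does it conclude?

May 29, 2090

Counting forward 112 weeks = 784 days from April 5, 2088.
April has 30 days, so 30 − 5 = 25 days remain after April 5, 2088; 784 − 25 = 759 left.
May 2088 has 31 days: 759 − 31 = 728 left.
June 2088 has 30 days: 728 − 30 = 698 left.
July 2088 has 31 days: 698 − 31 = 667 left.
August 2088 has 31 days: 667 − 31 = 636 left.
September 2088 has 30 days: 636 − 30 = 606 left.
October 2088 has 31 days: 606 − 31 = 575 left.
November 2088 has 30 days: 575 − 30 = 545 left.
December 2088 has 31 days: 545 − 31 = 514 left.
January 2089 has 31 days: 514 − 31 = 483 left.
February 2089 has 28 days (2089 is not a leap year): 483 − 28 = 455 left.
March 2089 has 31 days: 455 − 31 = 424 left.
April 2089 has 30 days: 424 − 30 = 394 left.
May 2089 has 31 days: 394 − 31 = 363 left.
June 2089 has 30 days: 363 − 30 = 333 left.
July 2089 has 31 days: 333 − 31 = 302 left.
August 2089 has 31 days: 302 − 31 = 271 left.
September 2089 has 30 days: 271 − 30 = 241 left.
October 2089 has 31 days: 241 − 31 = 210 left.
November 2089 has 30 days: 210 − 30 = 180 left.
December 2089 has 31 days: 180 − 31 = 149 left.
January 2090 has 31 days: 149 − 31 = 118 left.
February 2090 has 28 days (2090 is not a leap year): 118 − 28 = 90 left.
March 2090 has 31 days: 90 − 31 = 59 left.
April 2090 has 30 days: 59 − 30 = 29 left.
29 days into May 2090 → May 29, 2090.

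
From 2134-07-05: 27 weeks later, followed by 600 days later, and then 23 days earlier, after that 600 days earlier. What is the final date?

December 18, 2134

Advancing 27 weeks (= 189 days) from July 5, 2134:
July has 31 days, so 31 − 5 = 26 days remain after July 5, 2134; 189 − 26 = 163 left.
August 2134 has 31 days: 163 − 31 = 132 left.
September 2134 has 30 days: 132 − 30 = 102 left.
October 2134 has 31 days: 102 − 31 = 71 left.
November 2134 has 30 days: 71 − 30 = 41 left.
December 2134 has 31 days: 41 − 31 = 10 left.
10 days into January 2135 → January 10, 2135.
Adding 600 days from January 10, 2135:
January has 31 days, so 31 − 10 = 21 days remain after January 10, 2135; 600 − 21 = 579 left.
February 2135 has 28 days (2135 is not a leap year): 579 − 28 = 551 left.
March 2135 has 31 days: 551 − 31 = 520 left.
April 2135 has 30 days: 520 − 30 = 490 left.
May 2135 has 31 days: 490 − 31 = 459 left.
June 2135 has 30 days: 459 − 30 = 429 left.
July 2135 has 31 days: 429 − 31 = 398 left.
August 2135 has 31 days: 398 − 31 = 367 left.
September 2135 has 30 days: 367 − 30 = 337 left.
October 2135 has 31 days: 337 − 31 = 306 left.
November 2135 has 30 days: 306 − 30 = 276 left.
December 2135 has 31 days: 276 − 31 = 245 left.
January 2136 has 31 days: 245 − 31 = 214 left.
February 2136 has 29 days (2136 is a leap year): 214 − 29 = 185 left.
March 2136 has 31 days: 185 − 31 = 154 left.
April 2136 has 30 days: 154 − 30 = 124 left.
May 2136 has 31 days: 124 − 31 = 93 left.
June 2136 has 30 days: 93 − 30 = 63 left.
July 2136 has 31 days: 63 − 31 = 32 left.
August 2136 has 31 days: 32 − 31 = 1 left.
1 day into September 2136 → September 1, 2136.
Going back 23 days from September 1, 2136:
Going back 1 day from September 1, 2136 reaches the end of the previous month; 23 − 1 = 22 left.
August 2136 has 31 days; 31 − 22 = 9 → August 9, 2136.
Counting back 600 days from August 9, 2136:
Going back 9 days from August 9, 2136 reaches the end of the previous month; 600 − 9 = 591 left.
July 2136 has 31 days: 591 − 31 = 560 left.
June 2136 has 30 days: 560 − 30 = 530 left.
May 2136 has 31 days: 530 − 31 = 499 left.
April 2136 has 30 days: 499 − 30 = 469 left.
March 2136 has 31 days: 469 − 31 = 438 left.
February 2136 has 29 days (2136 is a leap year): 438 − 29 = 409 left.
January 2136 has 31 days: 409 − 31 = 378 left.
December 2135 has 31 days: 378 − 31 = 347 left.
November 2135 has 30 days: 347 − 30 = 317 left.
October 2135 has 31 days: 317 − 31 = 286 left.
September 2135 has 30 days: 286 − 30 = 256 left.
August 2135 has 31 days: 256 − 31 = 225 left.
July 2135 has 31 days: 225 − 31 = 194 left.
June 2135 has 30 days: 194 − 30 = 164 left.
May 2135 has 31 days: 164 − 31 = 133 left.
April 2135 has 30 days: 133 − 30 = 103 left.
March 2135 has 31 days: 103 − 31 = 72 left.
February 2135 has 28 days (2135 is not a leap year): 72 − 28 = 44 left.
January 2135 has 31 days: 44 − 31 = 13 left.
December 2134 has 31 days; 31 − 13 = 18 → December 18, 2134.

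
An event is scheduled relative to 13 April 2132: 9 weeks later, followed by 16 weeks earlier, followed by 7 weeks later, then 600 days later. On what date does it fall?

December 4, 2133

Advancing 9 weeks (= 63 days) from April 13, 2132:
April has 30 days, so 30 − 13 = 17 days remain after April 13, 2132; 63 − 17 = 46 left.
May 2132 has 31 days: 46 − 31 = 15 left.
15 days into June 2132 → June 15, 2132.
Subtracting 16 weeks (= 112 days) from June 15, 2132:
Going back 15 days from June 15, 2132 reaches the end of the previous month; 112 − 15 = 97 left.
May 2132 has 31 days: 97 − 31 = 66 left.
April 2132 has 30 days: 66 − 30 = 36 left.
March 2132 has 31 days: 36 − 31 = 5 left.
February 2132 has 29 days; 29 − 5 = 24 → February 24, 2132.
Advancing 7 weeks (= 49 days) from February 24, 2132:
February has 29 days, so 29 − 24 = 5 days remain after February 24, 2132; 49 − 5 = 44 left.
March 2132 has 31 days: 44 − 31 = 13 left.
13 days into April 2132 → April 13, 2132.
Counting forward 600 days from April 13, 2132:
April has 30 days, so 30 − 13 = 17 days remain after April 13, 2132; 600 − 17 = 583 left.
May 2132 has 31 days: 583 − 31 = 552 left.
June 2132 has 30 days: 552 − 30 = 522 left.
July 2132 has 31 days: 522 − 31 = 491 left.
August 2132 has 31 days: 491 − 31 = 460 left.
September 2132 has 30 days: 460 − 30 = 430 left.
October 2132 has 31 days: 430 − 31 = 399 left.
November 2132 has 30 days: 399 − 30 = 369 left.
December 2132 has 31 days: 369 − 31 = 338 left.
January 2133 has 31 days: 338 − 31 = 307 left.
February 2133 has 28 days (2133 is not a leap year): 307 − 28 = 279 left.
March 2133 has 31 days: 279 − 31 = 248 left.
April 2133 has 30 days: 248 − 30 = 218 left.
May 2133 has 31 days: 218 − 31 = 187 left.
June 2133 has 30 days: 187 − 30 = 157 left.
July 2133 has 31 days: 157 − 31 = 126 left.
August 2133 has 31 days: 126 − 31 = 95 left.
September 2133 has 30 days: 95 − 30 = 65 left.
October 2133 has 31 days: 65 − 31 = 34 left.
November 2133 has 30 days: 34 − 30 = 4 left.
4 days into December 2133 → December 4, 2133.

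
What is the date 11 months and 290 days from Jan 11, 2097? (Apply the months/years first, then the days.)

Counting forward 11 months and 290 days from January 11, 2097: first the month/year part, then the days.
month 1 + 11 = 12 → December 2097.
Day 11 is valid in December, giving December 11, 2097.
Now add 290 days from December 11, 2097.
December has 31 days, so 31 − 11 = 20 days remain after December 11, 2097; 290 − 20 = 270 left.
January 2098 has 31 days: 270 − 31 = 239 left.
February 2098 has 28 days (2098 is not a leap year): 239 − 28 = 211 left.
March 2098 has 31 days: 211 − 31 = 180 left.
April 2098 has 30 days: 180 − 30 = 150 left.
May 2098 has 31 days: 150 − 31 = 119 left.
June 2098 has 30 days: 119 − 30 = 89 left.
July 2098 has 31 days: 89 − 31 = 58 left.
August 2098 has 31 days: 58 − 31 = 27 left.
27 days into September 2098 → September 27, 2098.

September 27, 2098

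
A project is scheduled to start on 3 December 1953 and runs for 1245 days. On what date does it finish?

May 1, 1957

Adding 1245 days from December 3, 1953.
December has 31 days, so 31 − 3 = 28 days remain after December 3, 1953; 1245 − 28 = 1217 left.
January 1954 has 31 days: 1217 − 31 = 1186 left.
February 1954 has 28 days (1954 is not a leap year): 1186 − 28 = 1158 left.
March 1954 has 31 days: 1158 − 31 = 1127 left.
April 1954 has 30 days: 1127 − 30 = 1097 left.
May 1954 has 31 days: 1097 − 31 = 1066 left.
June 1954 has 30 days: 1066 − 30 = 1036 left.
July 1954 has 31 days: 1036 − 31 = 1005 left.
August 1954 has 31 days: 1005 − 31 = 974 left.
September 1954 has 30 days: 974 − 30 = 944 left.
October 1954 has 31 days: 944 − 31 = 913 left.
November 1954 has 30 days: 913 − 30 = 883 left.
December 1954 has 31 days: 883 − 31 = 852 left.
January 1955 has 31 days: 852 − 31 = 821 left.
February 1955 has 28 days (1955 is not a leap year): 821 − 28 = 793 left.
March 1955 has 31 days: 793 − 31 = 762 left.
April 1955 has 30 days: 762 − 30 = 732 left.
May 1955 has 31 days: 732 − 31 = 701 left.
June 1955 has 30 days: 701 − 30 = 671 left.
July 1955 has 31 days: 671 − 31 = 640 left.
August 1955 has 31 days: 640 − 31 = 609 left.
September 1955 has 30 days: 609 − 30 = 579 left.
October 1955 has 31 days: 579 − 31 = 548 left.
November 1955 has 30 days: 548 − 30 = 518 left.
December 1955 has 31 days: 518 − 31 = 487 left.
January 1956 has 31 days: 487 − 31 = 456 left.
February 1956 has 29 days (1956 is a leap year): 456 − 29 = 427 left.
March 1956 has 31 days: 427 − 31 = 396 left.
April 1956 has 30 days: 396 − 30 = 366 left.
May 1956 has 31 days: 366 − 31 = 335 left.
June 1956 has 30 days: 335 − 30 = 305 left.
July 1956 has 31 days: 305 − 31 = 274 left.
August 1956 has 31 days: 274 − 31 = 243 left.
September 1956 has 30 days: 243 − 30 = 213 left.
October 1956 has 31 days: 213 − 31 = 182 left.
November 1956 has 30 days: 182 − 30 = 152 left.
December 1956 has 31 days: 152 − 31 = 121 left.
January 1957 has 31 days: 121 − 31 = 90 left.
February 1957 has 28 days (1957 is not a leap year): 90 − 28 = 62 left.
March 1957 has 31 days: 62 − 31 = 31 left.
April 1957 has 30 days: 31 − 30 = 1 left.
1 day into May 1957 → May 1, 1957.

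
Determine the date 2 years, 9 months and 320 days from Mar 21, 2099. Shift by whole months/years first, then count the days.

November 6, 2102

Counting forward 2 years, 9 months and 320 days from March 21, 2099: first the month/year part, then the days.
+2 years → 2101; month 3 + 9 = 12 → December 2101.
Day 21 is valid in December, giving December 21, 2101.
Now add 320 days from December 21, 2101.
December has 31 days, so 31 − 21 = 10 days remain after December 21, 2101; 320 − 10 = 310 left.
January 2102 has 31 days: 310 − 31 = 279 left.
February 2102 has 28 days (2102 is not a leap year): 279 − 28 = 251 left.
March 2102 has 31 days: 251 − 31 = 220 left.
April 2102 has 30 days: 220 − 30 = 190 left.
May 2102 has 31 days: 190 − 31 = 159 left.
June 2102 has 30 days: 159 − 30 = 129 left.
July 2102 has 31 days: 129 − 31 = 98 left.
August 2102 has 31 days: 98 − 31 = 67 left.
September 2102 has 30 days: 67 − 30 = 37 left.
October 2102 has 31 days: 37 − 31 = 6 left.
6 days into November 2102 → November 6, 2102.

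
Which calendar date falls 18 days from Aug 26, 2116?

September 13, 2116

Counting forward 18 days from August 26, 2116.
August has 31 days, so 31 − 26 = 5 days remain after August 26, 2116; 18 − 5 = 13 left.
13 days into September 2116 → September 13, 2116.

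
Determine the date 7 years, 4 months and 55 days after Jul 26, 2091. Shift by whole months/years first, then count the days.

Adding 7 years, 4 months and 55 days from July 26, 2091: first the month/year part, then the days.
+7 years → 2098; month 7 + 4 = 11 → November 2098.
Day 26 is valid in November, giving November 26, 2098.
Now add 55 days from November 26, 2098.
November has 30 days, so 30 − 26 = 4 days remain after November 26, 2098; 55 − 4 = 51 left.
December 2098 has 31 days: 51 − 31 = 20 left.
20 days into January 2099 → January 20, 2099.

January 20, 2099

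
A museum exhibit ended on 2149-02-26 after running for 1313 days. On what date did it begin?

Subtracting 1313 days from February 26, 2149.
Going back 26 days from February 26, 2149 reaches the end of the previous month; 1313 − 26 = 1287 left.
January 2149 has 31 days: 1287 − 31 = 1256 left.
December 2148 has 31 days: 1256 − 31 = 1225 left.
November 2148 has 30 days: 1225 − 30 = 1195 left.
October 2148 has 31 days: 1195 − 31 = 1164 left.
September 2148 has 30 days: 1164 − 30 = 1134 left.
August 2148 has 31 days: 1134 − 31 = 1103 left.
July 2148 has 31 days: 1103 − 31 = 1072 left.
June 2148 has 30 days: 1072 − 30 = 1042 left.
May 2148 has 31 days: 1042 − 31 = 1011 left.
April 2148 has 30 days: 1011 − 30 = 981 left.
March 2148 has 31 days: 981 − 31 = 950 left.
February 2148 has 29 days (2148 is a leap year): 950 − 29 = 921 left.
January 2148 has 31 days: 921 − 31 = 890 left.
December 2147 has 31 days: 890 − 31 = 859 left.
November 2147 has 30 days: 859 − 30 = 829 left.
October 2147 has 31 days: 829 − 31 = 798 left.
September 2147 has 30 days: 798 − 30 = 768 left.
August 2147 has 31 days: 768 − 31 = 737 left.
July 2147 has 31 days: 737 − 31 = 706 left.
June 2147 has 30 days: 706 − 30 = 676 left.
May 2147 has 31 days: 676 − 31 = 645 left.
April 2147 has 30 days: 645 − 30 = 615 left.
March 2147 has 31 days: 615 − 31 = 584 left.
February 2147 has 28 days (2147 is not a leap year): 584 − 28 = 556 left.
January 2147 has 31 days: 556 − 31 = 525 left.
December 2146 has 31 days: 525 − 31 = 494 left.
November 2146 has 30 days: 494 − 30 = 464 left.
October 2146 has 31 days: 464 − 31 = 433 left.
September 2146 has 30 days: 433 − 30 = 403 left.
August 2146 has 31 days: 403 − 31 = 372 left.
July 2146 has 31 days: 372 − 31 = 341 left.
June 2146 has 30 days: 341 − 30 = 311 left.
May 2146 has 31 days: 311 − 31 = 280 left.
April 2146 has 30 days: 280 − 30 = 250 left.
March 2146 has 31 days: 250 − 31 = 219 left.
February 2146 has 28 days (2146 is not a leap year): 219 − 28 = 191 left.
January 2146 has 31 days: 191 − 31 = 160 left.
December 2145 has 31 days: 160 − 31 = 129 left.
November 2145 has 30 days: 129 − 30 = 99 left.
October 2145 has 31 days: 99 − 31 = 68 left.
September 2145 has 30 days: 68 − 30 = 38 left.
August 2145 has 31 days: 38 − 31 = 7 left.
July 2145 has 31 days; 31 − 7 = 24 → July 24, 2145.

July 24, 2145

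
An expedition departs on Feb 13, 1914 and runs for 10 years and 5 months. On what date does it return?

Counting forward 10 years and 5 months from February 13, 1914.
+10 years → 1924; month 2 + 5 = 7 → July 1924.
Day 13 is valid in July, giving July 13, 1924.

July 13, 1924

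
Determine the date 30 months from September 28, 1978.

Counting forward 30 months from September 28, 1978.
month 9 + 30 = 39, which is month 3 of year 1981 → March 1981.
Day 28 is valid in March, giving March 28, 1981.

March 28, 1981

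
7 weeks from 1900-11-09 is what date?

Counting forward 7 weeks = 49 days from November 9, 1900.
November has 30 days, so 30 − 9 = 21 days remain after November 9, 1900; 49 − 21 = 28 left.
28 days into December 1900 → December 28, 1900.

December 28, 1900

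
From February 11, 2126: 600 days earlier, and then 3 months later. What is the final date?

September 21, 2124

Subtracting 600 days from February 11, 2126:
Going back 11 days from February 11, 2126 reaches the end of the previous month; 600 − 11 = 589 left.
January 2126 has 31 days: 589 − 31 = 558 left.
December 2125 has 31 days: 558 − 31 = 527 left.
November 2125 has 30 days: 527 − 30 = 497 left.
October 2125 has 31 days: 497 − 31 = 466 left.
September 2125 has 30 days: 466 − 30 = 436 left.
August 2125 has 31 days: 436 − 31 = 405 left.
July 2125 has 31 days: 405 − 31 = 374 left.
June 2125 has 30 days: 374 − 30 = 344 left.
May 2125 has 31 days: 344 − 31 = 313 left.
April 2125 has 30 days: 313 − 30 = 283 left.
March 2125 has 31 days: 283 − 31 = 252 left.
February 2125 has 28 days (2125 is not a leap year): 252 − 28 = 224 left.
January 2125 has 31 days: 224 − 31 = 193 left.
December 2124 has 31 days: 193 − 31 = 162 left.
November 2124 has 30 days: 162 − 30 = 132 left.
October 2124 has 31 days: 132 − 31 = 101 left.
September 2124 has 30 days: 101 − 30 = 71 left.
August 2124 has 31 days: 71 − 31 = 40 left.
July 2124 has 31 days: 40 − 31 = 9 left.
June 2124 has 30 days; 30 − 9 = 21 → June 21, 2124.
Adding 3 months from June 21, 2124:
month 6 + 3 = 9 → September 2124.
Day 21 is valid in September, giving September 21, 2124.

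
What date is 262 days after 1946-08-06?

Adding 262 days from August 6, 1946.
August has 31 days, so 31 − 6 = 25 days remain after August 6, 1946; 262 − 25 = 237 left.
September 1946 has 30 days: 237 − 30 = 207 left.
October 1946 has 31 days: 207 − 31 = 176 left.
November 1946 has 30 days: 176 − 30 = 146 left.
December 1946 has 31 days: 146 − 31 = 115 left.
January 1947 has 31 days: 115 − 31 = 84 left.
February 1947 has 28 days (1947 is not a leap year): 84 − 28 = 56 left.
March 1947 has 31 days: 56 − 31 = 25 left.
25 days into April 1947 → April 25, 1947.

April 25, 1947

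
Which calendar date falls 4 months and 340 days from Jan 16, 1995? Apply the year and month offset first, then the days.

April 20, 1996

Counting forward 4 months and 340 days from January 16, 1995: first the month/year part, then the days.
month 1 + 4 = 5 → May 1995.
Day 16 is valid in May, giving May 16, 1995.
Now add 340 days from May 16, 1995.
May has 31 days, so 31 − 16 = 15 days remain after May 16, 1995; 340 − 15 = 325 left.
June 1995 has 30 days: 325 − 30 = 295 left.
July 1995 has 31 days: 295 − 31 = 264 left.
August 1995 has 31 days: 264 − 31 = 233 left.
September 1995 has 30 days: 233 − 30 = 203 left.
October 1995 has 31 days: 203 − 31 = 172 left.
November 1995 has 30 days: 172 − 30 = 142 left.
December 1995 has 31 days: 142 − 31 = 111 left.
January 1996 has 31 days: 111 − 31 = 80 left.
February 1996 has 29 days (1996 is a leap year): 80 − 29 = 51 left.
March 1996 has 31 days: 51 − 31 = 20 left.
20 days into April 1996 → April 20, 1996.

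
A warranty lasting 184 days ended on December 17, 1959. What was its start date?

June 16, 1959

Going back 184 days from December 17, 1959.
Going back 17 days from December 17, 1959 reaches the end of the previous month; 184 − 17 = 167 left.
November 1959 has 30 days: 167 − 30 = 137 left.
October 1959 has 31 days: 137 − 31 = 106 left.
September 1959 has 30 days: 106 − 30 = 76 left.
August 1959 has 31 days: 76 − 31 = 45 left.
July 1959 has 31 days: 45 − 31 = 14 left.
June 1959 has 30 days; 30 − 14 = 16 → June 16, 1959.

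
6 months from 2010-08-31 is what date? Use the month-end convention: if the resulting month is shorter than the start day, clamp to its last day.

Counting forward 6 months from August 31, 2010.
month 8 + 6 = 14, which is month 2 of year 2011 → February 2011.
February 2011 has only 28 days (2011 is not a leap year — relevant if February), and the start was day 31, so the date clamps to February 28, 2011.

February 28, 2011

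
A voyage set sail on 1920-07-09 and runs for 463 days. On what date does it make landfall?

October 15, 1921

Advancing 463 days from July 9, 1920.
July has 31 days, so 31 − 9 = 22 days remain after July 9, 1920; 463 − 22 = 441 left.
August 1920 has 31 days: 441 − 31 = 410 left.
September 1920 has 30 days: 410 − 30 = 380 left.
October 1920 has 31 days: 380 − 31 = 349 left.
November 1920 has 30 days: 349 − 30 = 319 left.
December 1920 has 31 days: 319 − 31 = 288 left.
January 1921 has 31 days: 288 − 31 = 257 left.
February 1921 has 28 days (1921 is not a leap year): 257 − 28 = 229 left.
March 1921 has 31 days: 229 − 31 = 198 left.
April 1921 has 30 days: 198 − 30 = 168 left.
May 1921 has 31 days: 168 − 31 = 137 left.
June 1921 has 30 days: 137 − 30 = 107 left.
July 1921 has 31 days: 107 − 31 = 76 left.
August 1921 has 31 days: 76 − 31 = 45 left.
September 1921 has 30 days: 45 − 30 = 15 left.
15 days into October 1921 → October 15, 1921.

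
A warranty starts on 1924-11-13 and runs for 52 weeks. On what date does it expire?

Adding 52 weeks = 364 days from November 13, 1924.
November has 30 days, so 30 − 13 = 17 days remain after November 13, 1924; 364 − 17 = 347 left.
December 1924 has 31 days: 347 − 31 = 316 left.
January 1925 has 31 days: 316 − 31 = 285 left.
February 1925 has 28 days (1925 is not a leap year): 285 − 28 = 257 left.
March 1925 has 31 days: 257 − 31 = 226 left.
April 1925 has 30 days: 226 − 30 = 196 left.
May 1925 has 31 days: 196 − 31 = 165 left.
June 1925 has 30 days: 165 − 30 = 135 left.
July 1925 has 31 days: 135 − 31 = 104 left.
August 1925 has 31 days: 104 − 31 = 73 left.
September 1925 has 30 days: 73 − 30 = 43 left.
October 1925 has 31 days: 43 − 31 = 12 left.
12 days into November 1925 → November 12, 1925.

November 12, 1925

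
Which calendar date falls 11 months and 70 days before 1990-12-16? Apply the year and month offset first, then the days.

November 7, 1989

Counting back 11 months and 70 days from December 16, 1990: first the month/year part, then the days.
month 12 − 11 = 1 → January 1990.
Day 16 is valid in January, giving January 16, 1990.
Now subtract 70 days from January 16, 1990.
Going back 16 days from January 16, 1990 reaches the end of the previous month; 70 − 16 = 54 left.
December 1989 has 31 days: 54 − 31 = 23 left.
November 1989 has 30 days; 30 − 23 = 7 → November 7, 1989.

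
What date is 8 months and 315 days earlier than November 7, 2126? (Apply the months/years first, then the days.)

April 26, 2125

Going back 8 months and 315 days from November 7, 2126: first the month/year part, then the days.
month 11 − 8 = 3 → March 2126.
Day 7 is valid in March, giving March 7, 2126.
Now subtract 315 days from March 7, 2126.
Going back 7 days from March 7, 2126 reaches the end of the previous month; 315 − 7 = 308 left.
February 2126 has 28 days (2126 is not a leap year): 308 − 28 = 280 left.
January 2126 has 31 days: 280 − 31 = 249 left.
December 2125 has 31 days: 249 − 31 = 218 left.
November 2125 has 30 days: 218 − 30 = 188 left.
October 2125 has 31 days: 188 − 31 = 157 left.
September 2125 has 30 days: 157 − 30 = 127 left.
August 2125 has 31 days: 127 − 31 = 96 left.
July 2125 has 31 days: 96 − 31 = 65 left.
June 2125 has 30 days: 65 − 30 = 35 left.
May 2125 has 31 days: 35 − 31 = 4 left.
April 2125 has 30 days; 30 − 4 = 26 → April 26, 2125.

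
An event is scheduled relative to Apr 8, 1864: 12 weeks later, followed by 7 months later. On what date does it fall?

Adding 12 weeks (= 84 days) from April 8, 1864:
April has 30 days, so 30 − 8 = 22 days remain after April 8, 1864; 84 − 22 = 62 left.
May 1864 has 31 days: 62 − 31 = 31 left.
June 1864 has 30 days: 31 − 30 = 1 left.
1 day into July 1864 → July 1, 1864.
Counting forward 7 months from July 1, 1864:
month 7 + 7 = 14, which is month 2 of year 1865 → February 1865.
Day 1 is valid in February, giving February 1, 1865.

February 1, 1865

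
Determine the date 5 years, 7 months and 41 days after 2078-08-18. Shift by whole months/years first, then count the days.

April 28, 2084

Adding 5 years, 7 months and 41 days from August 18, 2078: first the month/year part, then the days.
+5 years → 2083; month 8 + 7 = 15, which is month 3 of year 2084 → March 2084.
Day 18 is valid in March, giving March 18, 2084.
Now add 41 days from March 18, 2084.
March has 31 days, so 31 − 18 = 13 days remain after March 18, 2084; 41 − 13 = 28 left.
28 days into April 2084 → April 28, 2084.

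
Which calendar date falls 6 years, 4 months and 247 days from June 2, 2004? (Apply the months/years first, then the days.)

June 6, 2011

Counting forward 6 years, 4 months and 247 days from June 2, 2004: first the month/year part, then the days.
+6 years → 2010; month 6 + 4 = 10 → October 2010.
Day 2 is valid in October, giving October 2, 2010.
Now add 247 days from October 2, 2010.
October has 31 days, so 31 − 2 = 29 days remain after October 2, 2010; 247 − 29 = 218 left.
November 2010 has 30 days: 218 − 30 = 188 left.
December 2010 has 31 days: 188 − 31 = 157 left.
January 2011 has 31 days: 157 − 31 = 126 left.
February 2011 has 28 days (2011 is not a leap year): 126 − 28 = 98 left.
March 2011 has 31 days: 98 − 31 = 67 left.
April 2011 has 30 days: 67 − 30 = 37 left.
May 2011 has 31 days: 37 − 31 = 6 left.
6 days into June 2011 → June 6, 2011.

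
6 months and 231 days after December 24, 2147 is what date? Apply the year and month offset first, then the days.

February 10, 2149

Advancing 6 months and 231 days from December 24, 2147: first the month/year part, then the days.
month 12 + 6 = 18, which is month 6 of year 2148 → June 2148.
Day 24 is valid in June, giving June 24, 2148.
Now add 231 days from June 24, 2148.
June has 30 days, so 30 − 24 = 6 days remain after June 24, 2148; 231 − 6 = 225 left.
July 2148 has 31 days: 225 − 31 = 194 left.
August 2148 has 31 days: 194 − 31 = 163 left.
September 2148 has 30 days: 163 − 30 = 133 left.
October 2148 has 31 days: 133 − 31 = 102 left.
November 2148 has 30 days: 102 − 30 = 72 left.
December 2148 has 31 days: 72 − 31 = 41 left.
January 2149 has 31 days: 41 − 31 = 10 left.
10 days into February 2149 → February 10, 2149.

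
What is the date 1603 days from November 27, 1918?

Counting forward 1603 days from November 27, 1918.
November has 30 days, so 30 − 27 = 3 days remain after November 27, 1918; 1603 − 3 = 1600 left.
December 1918 has 31 days: 1600 − 31 = 1569 left.
January 1919 has 31 days: 1569 − 31 = 1538 left.
February 1919 has 28 days (1919 is not a leap year): 1538 − 28 = 1510 left.
March 1919 has 31 days: 1510 − 31 = 1479 left.
April 1919 has 30 days: 1479 − 30 = 1449 left.
May 1919 has 31 days: 1449 − 31 = 1418 left.
June 1919 has 30 days: 1418 − 30 = 1388 left.
July 1919 has 31 days: 1388 − 31 = 1357 left.
August 1919 has 31 days: 1357 − 31 = 1326 left.
September 1919 has 30 days: 1326 − 30 = 1296 left.
October 1919 has 31 days: 1296 − 31 = 1265 left.
November 1919 has 30 days: 1265 − 30 = 1235 left.
December 1919 has 31 days: 1235 − 31 = 1204 left.
January 1920 has 31 days: 1204 − 31 = 1173 left.
February 1920 has 29 days (1920 is a leap year): 1173 − 29 = 1144 left.
March 1920 has 31 days: 1144 − 31 = 1113 left.
April 1920 has 30 days: 1113 − 30 = 1083 left.
May 1920 has 31 days: 1083 − 31 = 1052 left.
June 1920 has 30 days: 1052 − 30 = 1022 left.
July 1920 has 31 days: 1022 − 31 = 991 left.
August 1920 has 31 days: 991 − 31 = 960 left.
September 1920 has 30 days: 960 − 30 = 930 left.
October 1920 has 31 days: 930 − 31 = 899 left.
November 1920 has 30 days: 899 − 30 = 869 left.
December 1920 has 31 days: 869 − 31 = 838 left.
January 1921 has 31 days: 838 − 31 = 807 left.
February 1921 has 28 days (1921 is not a leap year): 807 − 28 = 779 left.
March 1921 has 31 days: 779 − 31 = 748 left.
April 1921 has 30 days: 748 − 30 = 718 left.
May 1921 has 31 days: 718 − 31 = 687 left.
June 1921 has 30 days: 687 − 30 = 657 left.
July 1921 has 31 days: 657 − 31 = 626 left.
August 1921 has 31 days: 626 − 31 = 595 left.
September 1921 has 30 days: 595 − 30 = 565 left.
October 1921 has 31 days: 565 − 31 = 534 left.
November 1921 has 30 days: 534 − 30 = 504 left.
December 1921 has 31 days: 504 − 31 = 473 left.
January 1922 has 31 days: 473 − 31 = 442 left.
February 1922 has 28 days (1922 is not a leap year): 442 − 28 = 414 left.
March 1922 has 31 days: 414 − 31 = 383 left.
April 1922 has 30 days: 383 − 30 = 353 left.
May 1922 has 31 days: 353 − 31 = 322 left.
June 1922 has 30 days: 322 − 30 = 292 left.
July 1922 has 31 days: 292 − 31 = 261 left.
August 1922 has 31 days: 261 − 31 = 230 left.
September 1922 has 30 days: 230 − 30 = 200 left.
October 1922 has 31 days: 200 − 31 = 169 left.
November 1922 has 30 days: 169 − 30 = 139 left.
December 1922 has 31 days: 139 − 31 = 108 left.
January 1923 has 31 days: 108 − 31 = 77 left.
February 1923 has 28 days (1923 is not a leap year): 77 − 28 = 49 left.
March 1923 has 31 days: 49 − 31 = 18 left.
18 days into April 1923 → April 18, 1923.

April 18, 1923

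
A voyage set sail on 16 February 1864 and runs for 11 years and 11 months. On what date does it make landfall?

Counting forward 11 years and 11 months from February 16, 1864.
+11 years → 1875; month 2 + 11 = 13, which is month 1 of year 1876 → January 1876.
Day 16 is valid in January, giving January 16, 1876.

January 16, 1876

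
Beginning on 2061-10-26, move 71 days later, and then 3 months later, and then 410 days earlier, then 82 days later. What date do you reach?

May 12, 2061

Advancing 71 days from October 26, 2061:
October has 31 days, so 31 − 26 = 5 days remain after October 26, 2061; 71 − 5 = 66 left.
November 2061 has 30 days: 66 − 30 = 36 left.
December 2061 has 31 days: 36 − 31 = 5 left.
5 days into January 2062 → January 5, 2062.
Advancing 3 months from January 5, 2062:
month 1 + 3 = 4 → April 2062.
Day 5 is valid in April, giving April 5, 2062.
Going back 410 days from April 5, 2062:
Going back 5 days from April 5, 2062 reaches the end of the previous month; 410 − 5 = 405 left.
March 2062 has 31 days: 405 − 31 = 374 left.
February 2062 has 28 days (2062 is not a leap year): 374 − 28 = 346 left.
January 2062 has 31 days: 346 − 31 = 315 left.
December 2061 has 31 days: 315 − 31 = 284 left.
November 2061 has 30 days: 284 − 30 = 254 left.
October 2061 has 31 days: 254 − 31 = 223 left.
September 2061 has 30 days: 223 − 30 = 193 left.
August 2061 has 31 days: 193 − 31 = 162 left.
July 2061 has 31 days: 162 − 31 = 131 left.
June 2061 has 30 days: 131 − 30 = 101 left.
May 2061 has 31 days: 101 − 31 = 70 left.
April 2061 has 30 days: 70 − 30 = 40 left.
March 2061 has 31 days: 40 − 31 = 9 left.
February 2061 has 28 days; 28 − 9 = 19 → February 19, 2061.
Adding 82 days from February 19, 2061:
February has 28 days, so 28 − 19 = 9 days remain after February 19, 2061; 82 − 9 = 73 left.
March 2061 has 31 days: 73 − 31 = 42 left.
April 2061 has 30 days: 42 − 30 = 12 left.
12 days into May 2061 → May 12, 2061.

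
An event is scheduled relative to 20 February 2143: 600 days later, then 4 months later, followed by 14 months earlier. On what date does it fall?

Adding 600 days from February 20, 2143:
February has 28 days, so 28 − 20 = 8 days remain after February 20, 2143; 600 − 8 = 592 left.
March 2143 has 31 days: 592 − 31 = 561 left.
April 2143 has 30 days: 561 − 30 = 531 left.
May 2143 has 31 days: 531 − 31 = 500 left.
June 2143 has 30 days: 500 − 30 = 470 left.
July 2143 has 31 days: 470 − 31 = 439 left.
August 2143 has 31 days: 439 − 31 = 408 left.
September 2143 has 30 days: 408 − 30 = 378 left.
October 2143 has 31 days: 378 − 31 = 347 left.
November 2143 has 30 days: 347 − 30 = 317 left.
December 2143 has 31 days: 317 − 31 = 286 left.
January 2144 has 31 days: 286 − 31 = 255 left.
February 2144 has 29 days (2144 is a leap year): 255 − 29 = 226 left.
March 2144 has 31 days: 226 − 31 = 195 left.
April 2144 has 30 days: 195 − 30 = 165 left.
May 2144 has 31 days: 165 − 31 = 134 left.
June 2144 has 30 days: 134 − 30 = 104 left.
July 2144 has 31 days: 104 − 31 = 73 left.
August 2144 has 31 days: 73 − 31 = 42 left.
September 2144 has 30 days: 42 − 30 = 12 left.
12 days into October 2144 → October 12, 2144.
Counting forward 4 months from October 12, 2144:
month 10 + 4 = 14, which is month 2 of year 2145 → February 2145.
Day 12 is valid in February, giving February 12, 2145.
Counting back 14 months from February 12, 2145:
month 2 − 14 = -12, which is month 12 of year 2143 → December 2143.
Day 12 is valid in December, giving December 12, 2143.

December 12, 2143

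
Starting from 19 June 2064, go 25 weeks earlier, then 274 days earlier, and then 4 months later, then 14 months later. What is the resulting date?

Counting back 25 weeks (= 175 days) from June 19, 2064:
Going back 19 days from June 19, 2064 reaches the end of the previous month; 175 − 19 = 156 left.
May 2064 has 31 days: 156 − 31 = 125 left.
April 2064 has 30 days: 125 − 30 = 95 left.
March 2064 has 31 days: 95 − 31 = 64 left.
February 2064 has 29 days (2064 is a leap year): 64 − 29 = 35 left.
January 2064 has 31 days: 35 − 31 = 4 left.
December 2063 has 31 days; 31 − 4 = 27 → December 27, 2063.
Subtracting 274 days from December 27, 2063:
Going back 27 days from December 27, 2063 reaches the end of the previous month; 274 − 27 = 247 left.
November 2063 has 30 days: 247 − 30 = 217 left.
October 2063 has 31 days: 217 − 31 = 186 left.
September 2063 has 30 days: 186 − 30 = 156 left.
August 2063 has 31 days: 156 − 31 = 125 left.
July 2063 has 31 days: 125 − 31 = 94 left.
June 2063 has 30 days: 94 − 30 = 64 left.
May 2063 has 31 days: 64 − 31 = 33 left.
April 2063 has 30 days: 33 − 30 = 3 left.
March 2063 has 31 days; 31 − 3 = 28 → March 28, 2063.
Adding 4 months from March 28, 2063:
month 3 + 4 = 7 → July 2063.
Day 28 is valid in July, giving July 28, 2063.
Advancing 14 months from July 28, 2063:
month 7 + 14 = 21, which is month 9 of year 2064 → September 2064.
Day 28 is valid in September, giving September 28, 2064.

September 28, 2064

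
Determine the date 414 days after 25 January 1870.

Advancing 414 days from January 25, 1870.
January has 31 days, so 31 − 25 = 6 days remain after January 25, 1870; 414 − 6 = 408 left.
February 1870 has 28 days (1870 is not a leap year): 408 − 28 = 380 left.
March 1870 has 31 days: 380 − 31 = 349 left.
April 1870 has 30 days: 349 − 30 = 319 left.
May 1870 has 31 days: 319 − 31 = 288 left.
June 1870 has 30 days: 288 − 30 = 258 left.
July 1870 has 31 days: 258 − 31 = 227 left.
August 1870 has 31 days: 227 − 31 = 196 left.
September 1870 has 30 days: 196 − 30 = 166 left.
October 1870 has 31 days: 166 − 31 = 135 left.
November 1870 has 30 days: 135 − 30 = 105 left.
December 1870 has 31 days: 105 − 31 = 74 left.
January 1871 has 31 days: 74 − 31 = 43 left.
February 1871 has 28 days (1871 is not a leap year): 43 − 28 = 15 left.
15 days into March 1871 → March 15, 1871.

March 15, 1871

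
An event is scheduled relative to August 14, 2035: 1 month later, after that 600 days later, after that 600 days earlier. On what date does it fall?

Advancing 1 month from August 14, 2035:
month 8 + 1 = 9 → September 2035.
Day 14 is valid in September, giving September 14, 2035.
Adding 600 days from September 14, 2035:
September has 30 days, so 30 − 14 = 16 days remain after September 14, 2035; 600 − 16 = 584 left.
October 2035 has 31 days: 584 − 31 = 553 left.
November 2035 has 30 days: 553 − 30 = 523 left.
December 2035 has 31 days: 523 − 31 = 492 left.
January 2036 has 31 days: 492 − 31 = 461 left.
February 2036 has 29 days (2036 is a leap year): 461 − 29 = 432 left.
March 2036 has 31 days: 432 − 31 = 401 left.
April 2036 has 30 days: 401 − 30 = 371 left.
May 2036 has 31 days: 371 − 31 = 340 left.
June 2036 has 30 days: 340 − 30 = 310 left.
July 2036 has 31 days: 310 − 31 = 279 left.
August 2036 has 31 days: 279 − 31 = 248 left.
September 2036 has 30 days: 248 − 30 = 218 left.
October 2036 has 31 days: 218 − 31 = 187 left.
November 2036 has 30 days: 187 − 30 = 157 left.
December 2036 has 31 days: 157 − 31 = 126 left.
January 2037 has 31 days: 126 − 31 = 95 left.
February 2037 has 28 days (2037 is not a leap year): 95 − 28 = 67 left.
March 2037 has 31 days: 67 − 31 = 36 left.
April 2037 has 30 days: 36 − 30 = 6 left.
6 days into May 2037 → May 6, 2037.
Counting back 600 days from May 6, 2037:
Going back 6 days from May 6, 2037 reaches the end of the previous month; 600 − 6 = 594 left.
April 2037 has 30 days: 594 − 30 = 564 left.
March 2037 has 31 days: 564 − 31 = 533 left.
February 2037 has 28 days (2037 is not a leap year): 533 − 28 = 505 left.
January 2037 has 31 days: 505 − 31 = 474 left.
December 2036 has 31 days: 474 − 31 = 443 left.
November 2036 has 30 days: 443 − 30 = 413 left.
October 2036 has 31 days: 413 − 31 = 382 left.
September 2036 has 30 days: 382 − 30 = 352 left.
August 2036 has 31 days: 352 − 31 = 321 left.
July 2036 has 31 days: 321 − 31 = 290 left.
June 2036 has 30 days: 290 − 30 = 260 left.
May 2036 has 31 days: 260 − 31 = 229 left.
April 2036 has 30 days: 229 − 30 = 199 left.
March 2036 has 31 days: 199 − 31 = 168 left.
February 2036 has 29 days (2036 is a leap year): 168 − 29 = 139 left.
January 2036 has 31 days: 139 − 31 = 108 left.
December 2035 has 31 days: 108 − 31 = 77 left.
November 2035 has 30 days: 77 − 30 = 47 left.
October 2035 has 31 days: 47 − 31 = 16 left.
September 2035 has 30 days; 30 − 16 = 14 → September 14, 2035.

September 14, 2035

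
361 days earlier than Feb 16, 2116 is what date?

Going back 361 days from February 16, 2116.
Going back 16 days from February 16, 2116 reaches the end of the previous month; 361 − 16 = 345 left.
January 2116 has 31 days: 345 − 31 = 314 left.
December 2115 has 31 days: 314 − 31 = 283 left.
November 2115 has 30 days: 283 − 30 = 253 left.
October 2115 has 31 days: 253 − 31 = 222 left.
September 2115 has 30 days: 222 − 30 = 192 left.
August 2115 has 31 days: 192 − 31 = 161 left.
July 2115 has 31 days: 161 − 31 = 130 left.
June 2115 has 30 days: 130 − 30 = 100 left.
May 2115 has 31 days: 100 − 31 = 69 left.
April 2115 has 30 days: 69 − 30 = 39 left.
March 2115 has 31 days: 39 − 31 = 8 left.
February 2115 has 28 days; 28 − 8 = 20 → February 20, 2115.

February 20, 2115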